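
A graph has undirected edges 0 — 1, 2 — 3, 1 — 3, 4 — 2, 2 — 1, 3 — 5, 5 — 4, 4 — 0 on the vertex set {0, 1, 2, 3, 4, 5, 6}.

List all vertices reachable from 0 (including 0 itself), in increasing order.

0, 1, 2, 3, 4, 5

Start at 0.
Its neighbours: 1, 4.
Then their neighbours: 2, 3, 5.
Nothing further is reachable.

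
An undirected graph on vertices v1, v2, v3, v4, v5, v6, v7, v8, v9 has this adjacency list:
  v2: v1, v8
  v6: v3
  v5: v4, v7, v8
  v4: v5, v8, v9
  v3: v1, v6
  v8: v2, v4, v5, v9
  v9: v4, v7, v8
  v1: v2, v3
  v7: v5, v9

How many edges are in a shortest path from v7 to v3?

5

Distance 0: v7.
Distance 1: v5, v9.
Distance 2: v4, v8.
Distance 3: v2.
Distance 4: v1.
Distance 5: v3 — contains v3.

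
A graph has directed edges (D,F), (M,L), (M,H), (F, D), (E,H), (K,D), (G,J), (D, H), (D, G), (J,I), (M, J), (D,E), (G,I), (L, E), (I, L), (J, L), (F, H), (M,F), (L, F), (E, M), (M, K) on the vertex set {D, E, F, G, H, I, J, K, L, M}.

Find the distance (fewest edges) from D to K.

Distance 0: D.
Distance 1: E, F, G, H.
Distance 2: I, J, M.
Distance 3: K, L — contains K.

3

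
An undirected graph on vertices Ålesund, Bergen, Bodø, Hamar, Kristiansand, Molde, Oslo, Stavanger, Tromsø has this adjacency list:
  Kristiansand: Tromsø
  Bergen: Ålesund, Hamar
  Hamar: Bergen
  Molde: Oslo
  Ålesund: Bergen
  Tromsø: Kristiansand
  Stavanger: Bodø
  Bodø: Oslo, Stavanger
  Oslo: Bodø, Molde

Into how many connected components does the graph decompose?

From Ålesund: component {Ålesund, Bergen, Hamar}.
From Bodø: component {Bodø, Molde, Oslo, Stavanger}.
From Kristiansand: component {Kristiansand, Tromsø}.
That's 3 components.

3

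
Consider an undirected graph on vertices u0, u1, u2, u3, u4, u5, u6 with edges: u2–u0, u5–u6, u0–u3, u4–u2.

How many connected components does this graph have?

3

From u0: component {u0, u2, u3, u4}.
From u1: component {u1}.
From u5: component {u5, u6}.
That's 3 components.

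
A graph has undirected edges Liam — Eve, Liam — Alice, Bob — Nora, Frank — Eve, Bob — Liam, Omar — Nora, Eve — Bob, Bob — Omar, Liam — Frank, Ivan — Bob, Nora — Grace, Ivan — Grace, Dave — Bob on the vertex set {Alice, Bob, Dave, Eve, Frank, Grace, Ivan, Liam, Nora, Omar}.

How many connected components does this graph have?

1

From Alice: component {Alice, Bob, Dave, Eve, Frank, Grace, Ivan, Liam, Nora, Omar}.
That's 1 component.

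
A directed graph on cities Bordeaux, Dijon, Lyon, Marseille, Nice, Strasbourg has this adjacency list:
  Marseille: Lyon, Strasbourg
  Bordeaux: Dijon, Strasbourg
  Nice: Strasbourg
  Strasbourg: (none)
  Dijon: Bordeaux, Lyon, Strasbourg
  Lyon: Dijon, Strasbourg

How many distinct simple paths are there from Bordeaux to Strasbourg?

Bordeaux→Dijon→Lyon→Strasbourg
Bordeaux→Dijon→Strasbourg
Bordeaux→Strasbourg

3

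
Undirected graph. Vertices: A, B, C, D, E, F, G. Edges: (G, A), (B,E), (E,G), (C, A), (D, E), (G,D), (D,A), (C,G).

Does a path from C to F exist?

No

Explore from C.
Distance 1: reach A, G.
Distance 2: reach D, E.
Distance 3: reach B.
The search is exhausted without reaching F; it lies in a different component.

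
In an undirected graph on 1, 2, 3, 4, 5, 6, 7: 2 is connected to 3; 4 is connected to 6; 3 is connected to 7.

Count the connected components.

From 1: component {1}.
From 2: component {2, 3, 7}.
From 4: component {4, 6}.
From 5: component {5}.
That's 4 components.

4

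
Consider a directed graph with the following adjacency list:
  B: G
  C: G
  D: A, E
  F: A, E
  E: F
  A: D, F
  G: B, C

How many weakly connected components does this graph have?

2

From A: component {A, D, E, F}.
From B: component {B, C, G}.
That's 2 components.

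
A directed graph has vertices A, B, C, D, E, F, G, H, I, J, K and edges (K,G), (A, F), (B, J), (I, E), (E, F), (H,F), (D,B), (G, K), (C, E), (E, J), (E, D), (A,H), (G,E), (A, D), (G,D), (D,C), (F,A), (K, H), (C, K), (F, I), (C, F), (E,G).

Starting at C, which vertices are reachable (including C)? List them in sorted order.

A, B, C, D, E, F, G, H, I, J, K

Start at C.
Its neighbours: E, F, K.
Then their neighbours: A, D, G, H, I, J.
Then next layer: B.
Every vertex is now reached.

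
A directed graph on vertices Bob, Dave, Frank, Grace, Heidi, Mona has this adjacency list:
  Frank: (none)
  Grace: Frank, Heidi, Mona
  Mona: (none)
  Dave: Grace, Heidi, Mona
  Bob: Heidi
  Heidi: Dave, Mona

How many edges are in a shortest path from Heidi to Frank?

3

Distance 0: Heidi.
Distance 1: Dave, Mona.
Distance 2: Grace.
Distance 3: Frank — contains Frank.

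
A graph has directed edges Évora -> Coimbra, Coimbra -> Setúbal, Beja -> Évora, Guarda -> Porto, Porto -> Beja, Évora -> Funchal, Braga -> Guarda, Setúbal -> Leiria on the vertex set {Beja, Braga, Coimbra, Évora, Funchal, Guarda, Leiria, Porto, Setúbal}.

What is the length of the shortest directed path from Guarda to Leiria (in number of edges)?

6

Distance 0: Guarda.
Distance 1: Porto.
Distance 2: Beja.
Distance 3: Évora.
Distance 4: Coimbra, Funchal.
Distance 5: Setúbal.
Distance 6: Leiria — contains Leiria.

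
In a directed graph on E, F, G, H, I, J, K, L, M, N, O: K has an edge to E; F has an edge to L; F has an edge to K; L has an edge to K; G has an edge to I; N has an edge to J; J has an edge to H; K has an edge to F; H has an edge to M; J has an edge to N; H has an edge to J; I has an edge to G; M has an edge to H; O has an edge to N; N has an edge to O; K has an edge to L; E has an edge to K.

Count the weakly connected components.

3

From E: component {E, F, K, L}.
From G: component {G, I}.
From H: component {H, J, M, N, O}.
That's 3 components.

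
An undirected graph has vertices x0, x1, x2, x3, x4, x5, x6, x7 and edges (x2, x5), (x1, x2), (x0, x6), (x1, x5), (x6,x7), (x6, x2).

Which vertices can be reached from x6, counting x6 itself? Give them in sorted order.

Start at x6.
Its neighbours: x0, x2, x7.
Then their neighbours: x1, x5.
Nothing further is reachable.

x0, x1, x2, x5, x6, x7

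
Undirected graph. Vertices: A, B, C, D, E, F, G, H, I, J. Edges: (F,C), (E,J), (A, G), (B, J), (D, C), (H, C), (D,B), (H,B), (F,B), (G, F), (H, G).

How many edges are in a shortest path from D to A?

Distance 0: D.
Distance 1: B, C.
Distance 2: F, H, J.
Distance 3: E, G.
Distance 4: A — contains A.

4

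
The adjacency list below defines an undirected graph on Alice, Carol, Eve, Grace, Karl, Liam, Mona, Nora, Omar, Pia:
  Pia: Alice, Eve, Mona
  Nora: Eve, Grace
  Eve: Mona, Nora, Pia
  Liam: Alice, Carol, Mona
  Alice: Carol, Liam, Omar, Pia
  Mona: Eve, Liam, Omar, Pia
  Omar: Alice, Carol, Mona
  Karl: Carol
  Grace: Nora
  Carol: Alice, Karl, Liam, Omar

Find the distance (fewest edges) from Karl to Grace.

Distance 0: Karl.
Distance 1: Carol.
Distance 2: Alice, Liam, Omar.
Distance 3: Mona, Pia.
Distance 4: Eve.
Distance 5: Nora.
Distance 6: Grace — contains Grace.

6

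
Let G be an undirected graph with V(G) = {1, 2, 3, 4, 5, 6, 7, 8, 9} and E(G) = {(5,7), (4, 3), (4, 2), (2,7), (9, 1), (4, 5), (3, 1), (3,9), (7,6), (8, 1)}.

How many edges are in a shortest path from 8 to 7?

5

Distance 0: 8.
Distance 1: 1.
Distance 2: 3, 9.
Distance 3: 4.
Distance 4: 2, 5.
Distance 5: 7 — contains 7.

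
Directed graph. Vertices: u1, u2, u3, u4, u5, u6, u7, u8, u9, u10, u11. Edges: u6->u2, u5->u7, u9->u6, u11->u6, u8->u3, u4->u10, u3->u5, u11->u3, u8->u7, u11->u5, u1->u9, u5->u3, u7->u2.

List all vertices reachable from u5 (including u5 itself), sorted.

Start at u5.
Its neighbours: u3, u7.
Then their neighbours: u2.
Nothing further is reachable.

u2, u3, u5, u7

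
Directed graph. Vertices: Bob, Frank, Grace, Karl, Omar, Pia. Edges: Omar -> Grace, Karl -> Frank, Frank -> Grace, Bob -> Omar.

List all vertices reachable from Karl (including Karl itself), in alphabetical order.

Start at Karl.
Its neighbours: Frank.
Then their neighbours: Grace.
Nothing further is reachable.

Frank, Grace, Karl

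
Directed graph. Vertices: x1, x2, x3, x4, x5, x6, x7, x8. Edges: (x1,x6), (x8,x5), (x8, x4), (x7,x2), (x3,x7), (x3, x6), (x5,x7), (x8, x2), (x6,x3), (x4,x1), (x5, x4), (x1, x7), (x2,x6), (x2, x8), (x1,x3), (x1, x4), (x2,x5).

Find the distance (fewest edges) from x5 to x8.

3

Distance 0: x5.
Distance 1: x4, x7.
Distance 2: x1, x2.
Distance 3: x3, x6, x8 — contains x8.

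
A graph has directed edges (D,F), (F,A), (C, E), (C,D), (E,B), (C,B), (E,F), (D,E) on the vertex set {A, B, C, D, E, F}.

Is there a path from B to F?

B has no outgoing edges, so nothing is reachable from it.

No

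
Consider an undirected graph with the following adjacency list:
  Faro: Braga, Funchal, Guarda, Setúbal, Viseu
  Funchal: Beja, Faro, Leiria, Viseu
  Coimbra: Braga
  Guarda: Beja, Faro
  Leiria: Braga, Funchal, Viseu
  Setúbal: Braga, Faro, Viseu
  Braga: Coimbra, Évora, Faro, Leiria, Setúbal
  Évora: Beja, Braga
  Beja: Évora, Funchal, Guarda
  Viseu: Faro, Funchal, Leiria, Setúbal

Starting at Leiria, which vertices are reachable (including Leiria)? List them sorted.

Beja, Braga, Coimbra, Évora, Faro, Funchal, Guarda, Leiria, Setúbal, Viseu

Start at Leiria.
Its neighbours: Braga, Funchal, Viseu.
Then their neighbours: Beja, Coimbra, Évora, Faro, Setúbal.
Then next layer: Guarda.
Every vertex is now reached.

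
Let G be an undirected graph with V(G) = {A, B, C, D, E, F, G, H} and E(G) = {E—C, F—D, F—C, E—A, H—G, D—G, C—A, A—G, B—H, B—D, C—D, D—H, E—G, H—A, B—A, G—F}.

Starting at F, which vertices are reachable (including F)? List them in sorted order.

Start at F.
Its neighbours: C, D, G.
Then their neighbours: A, B, E, H.
Every vertex is now reached.

A, B, C, D, E, F, G, H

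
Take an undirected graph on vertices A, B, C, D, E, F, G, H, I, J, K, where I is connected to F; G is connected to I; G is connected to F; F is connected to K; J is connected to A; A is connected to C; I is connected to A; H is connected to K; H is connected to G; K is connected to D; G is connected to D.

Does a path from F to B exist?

No

Explore from F.
Distance 1: reach G, I, K.
Distance 2: reach A, D, H.
Distance 3: reach C, J.
The search is exhausted without reaching B; it lies in a different component.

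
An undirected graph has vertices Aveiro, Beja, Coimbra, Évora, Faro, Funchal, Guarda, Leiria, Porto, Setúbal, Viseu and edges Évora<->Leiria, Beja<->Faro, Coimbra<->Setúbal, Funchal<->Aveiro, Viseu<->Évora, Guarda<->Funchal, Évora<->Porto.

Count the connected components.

From Aveiro: component {Aveiro, Funchal, Guarda}.
From Beja: component {Beja, Faro}.
From Coimbra: component {Coimbra, Setúbal}.
From Évora: component {Évora, Leiria, Porto, Viseu}.
That's 4 components.

4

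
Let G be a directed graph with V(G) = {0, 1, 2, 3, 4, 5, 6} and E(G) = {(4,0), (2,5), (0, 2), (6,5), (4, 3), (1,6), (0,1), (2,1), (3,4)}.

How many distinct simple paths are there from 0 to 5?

0→1→6→5
0→2→1→6→5
0→2→5

3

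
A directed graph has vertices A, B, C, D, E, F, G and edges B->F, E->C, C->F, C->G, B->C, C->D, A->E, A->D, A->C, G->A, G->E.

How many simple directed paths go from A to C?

2

A→C
A→E→C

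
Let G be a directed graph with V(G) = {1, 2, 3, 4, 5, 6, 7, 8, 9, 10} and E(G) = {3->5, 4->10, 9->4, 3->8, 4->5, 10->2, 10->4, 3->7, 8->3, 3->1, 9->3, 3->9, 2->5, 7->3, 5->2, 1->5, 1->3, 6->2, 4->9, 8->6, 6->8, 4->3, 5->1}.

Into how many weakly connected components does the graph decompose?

1

From 1: component {1, 2, 3, 4, 5, 6, 7, 8, 9, 10}.
That's 1 component.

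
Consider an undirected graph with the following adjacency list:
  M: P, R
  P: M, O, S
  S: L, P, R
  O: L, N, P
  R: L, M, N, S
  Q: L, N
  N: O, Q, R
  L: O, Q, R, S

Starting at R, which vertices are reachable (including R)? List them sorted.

L, M, N, O, P, Q, R, S

Start at R.
Its neighbours: L, M, N, S.
Then their neighbours: O, P, Q.
Every vertex is now reached.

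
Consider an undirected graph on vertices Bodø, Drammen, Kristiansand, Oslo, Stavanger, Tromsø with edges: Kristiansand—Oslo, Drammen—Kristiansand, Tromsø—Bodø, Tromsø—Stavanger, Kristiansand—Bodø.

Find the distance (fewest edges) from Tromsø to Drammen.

3

Distance 0: Tromsø.
Distance 1: Bodø, Stavanger.
Distance 2: Kristiansand.
Distance 3: Drammen, Oslo — contains Drammen.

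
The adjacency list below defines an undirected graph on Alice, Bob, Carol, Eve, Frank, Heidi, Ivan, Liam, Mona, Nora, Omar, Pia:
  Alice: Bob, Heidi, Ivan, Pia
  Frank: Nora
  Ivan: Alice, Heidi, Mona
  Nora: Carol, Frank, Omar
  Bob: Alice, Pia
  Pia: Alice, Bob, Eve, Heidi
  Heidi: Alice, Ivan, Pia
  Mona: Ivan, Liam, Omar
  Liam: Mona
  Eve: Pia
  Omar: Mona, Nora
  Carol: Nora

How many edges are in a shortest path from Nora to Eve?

6

Distance 0: Nora.
Distance 1: Carol, Frank, Omar.
Distance 2: Mona.
Distance 3: Ivan, Liam.
Distance 4: Alice, Heidi.
Distance 5: Bob, Pia.
Distance 6: Eve — contains Eve.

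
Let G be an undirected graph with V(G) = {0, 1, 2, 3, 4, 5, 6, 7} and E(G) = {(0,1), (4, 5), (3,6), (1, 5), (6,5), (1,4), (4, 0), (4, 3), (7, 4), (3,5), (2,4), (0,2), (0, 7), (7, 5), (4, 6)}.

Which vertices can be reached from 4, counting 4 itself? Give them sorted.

0, 1, 2, 3, 4, 5, 6, 7

Start at 4.
Its neighbours: 0, 1, 2, 3, 5, 6, 7.
Every vertex is now reached.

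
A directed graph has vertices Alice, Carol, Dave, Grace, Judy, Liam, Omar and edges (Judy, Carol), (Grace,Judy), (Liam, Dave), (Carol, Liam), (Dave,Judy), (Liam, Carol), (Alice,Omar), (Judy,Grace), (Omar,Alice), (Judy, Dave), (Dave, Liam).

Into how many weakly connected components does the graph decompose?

2

From Alice: component {Alice, Omar}.
From Carol: component {Carol, Dave, Grace, Judy, Liam}.
That's 2 components.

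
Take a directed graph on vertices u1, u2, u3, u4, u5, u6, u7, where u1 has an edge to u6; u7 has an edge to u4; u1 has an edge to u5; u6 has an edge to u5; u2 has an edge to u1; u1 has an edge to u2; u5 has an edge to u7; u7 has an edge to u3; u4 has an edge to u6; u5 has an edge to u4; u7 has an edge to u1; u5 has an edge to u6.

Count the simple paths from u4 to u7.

u4→u6→u5→u7

1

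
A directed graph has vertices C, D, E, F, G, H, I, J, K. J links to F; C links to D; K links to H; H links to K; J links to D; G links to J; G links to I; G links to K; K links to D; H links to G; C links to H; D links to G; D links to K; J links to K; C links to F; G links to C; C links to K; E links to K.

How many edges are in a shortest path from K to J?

Distance 0: K.
Distance 1: D, H.
Distance 2: G.
Distance 3: C, I, J — contains J.

3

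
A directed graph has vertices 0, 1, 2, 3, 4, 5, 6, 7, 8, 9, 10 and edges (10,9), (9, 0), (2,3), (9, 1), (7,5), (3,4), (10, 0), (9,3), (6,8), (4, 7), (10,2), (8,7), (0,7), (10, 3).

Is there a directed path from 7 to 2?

Explore from 7.
Distance 1: reach 5.
The search from 7 is exhausted; no directed path reaches 2.

No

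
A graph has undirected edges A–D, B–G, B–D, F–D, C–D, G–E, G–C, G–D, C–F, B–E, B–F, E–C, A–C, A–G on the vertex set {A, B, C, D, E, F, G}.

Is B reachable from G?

Explore from G.
Distance 1: reach A, B, C, D, E.
Found B.

Yes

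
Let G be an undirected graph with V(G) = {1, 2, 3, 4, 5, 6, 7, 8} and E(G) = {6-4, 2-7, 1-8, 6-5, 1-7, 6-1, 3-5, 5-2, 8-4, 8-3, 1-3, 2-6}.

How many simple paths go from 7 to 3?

7–1–3
7–1–6–2–5–3
7–1–6–4–8–3
7–1–6–5–3
7–1–8–3
7–1–8–4–6–2–5–3
7–1–8–4–6–5–3
7–2–5–3
... and 9 more.

17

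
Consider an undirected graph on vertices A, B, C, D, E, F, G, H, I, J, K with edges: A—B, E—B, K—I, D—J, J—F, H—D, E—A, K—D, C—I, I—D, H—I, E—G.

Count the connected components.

From A: component {A, B, E, G}.
From C: component {C, D, F, H, I, J, K}.
That's 2 components.

2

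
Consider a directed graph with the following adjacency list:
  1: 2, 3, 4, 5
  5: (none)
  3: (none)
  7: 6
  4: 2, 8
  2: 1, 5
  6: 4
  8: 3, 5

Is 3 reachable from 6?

Yes

Explore from 6.
Distance 1: reach 4.
Distance 2: reach 2, 8.
Distance 3: reach 1, 3, 5.
Found 3.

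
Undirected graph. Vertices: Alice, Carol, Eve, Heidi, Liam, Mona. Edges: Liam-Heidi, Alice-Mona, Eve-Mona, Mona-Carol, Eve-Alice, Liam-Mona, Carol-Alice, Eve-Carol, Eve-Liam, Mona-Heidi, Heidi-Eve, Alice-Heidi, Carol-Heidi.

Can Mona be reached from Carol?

Yes

Explore from Carol.
Distance 1: reach Alice, Eve, Heidi, Mona.
Found Mona.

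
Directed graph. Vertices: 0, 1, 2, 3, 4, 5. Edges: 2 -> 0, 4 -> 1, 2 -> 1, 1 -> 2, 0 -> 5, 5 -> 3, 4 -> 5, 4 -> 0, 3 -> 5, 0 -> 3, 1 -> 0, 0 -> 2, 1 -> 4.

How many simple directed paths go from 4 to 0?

4→0
4→1→0
4→1→2→0

3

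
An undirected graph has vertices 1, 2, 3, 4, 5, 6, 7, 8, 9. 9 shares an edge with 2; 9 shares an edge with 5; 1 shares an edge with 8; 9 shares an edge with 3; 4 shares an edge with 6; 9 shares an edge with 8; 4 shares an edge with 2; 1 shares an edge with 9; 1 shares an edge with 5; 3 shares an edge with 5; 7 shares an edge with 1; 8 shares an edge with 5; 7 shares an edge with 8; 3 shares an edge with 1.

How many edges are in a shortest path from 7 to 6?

5

Distance 0: 7.
Distance 1: 1, 8.
Distance 2: 3, 5, 9.
Distance 3: 2.
Distance 4: 4.
Distance 5: 6 — contains 6.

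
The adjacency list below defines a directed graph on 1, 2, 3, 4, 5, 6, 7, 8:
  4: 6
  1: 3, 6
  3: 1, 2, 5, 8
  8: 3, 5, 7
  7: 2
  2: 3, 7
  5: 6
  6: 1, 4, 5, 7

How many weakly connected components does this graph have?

1

From 1: component {1, 2, 3, 4, 5, 6, 7, 8}.
That's 1 component.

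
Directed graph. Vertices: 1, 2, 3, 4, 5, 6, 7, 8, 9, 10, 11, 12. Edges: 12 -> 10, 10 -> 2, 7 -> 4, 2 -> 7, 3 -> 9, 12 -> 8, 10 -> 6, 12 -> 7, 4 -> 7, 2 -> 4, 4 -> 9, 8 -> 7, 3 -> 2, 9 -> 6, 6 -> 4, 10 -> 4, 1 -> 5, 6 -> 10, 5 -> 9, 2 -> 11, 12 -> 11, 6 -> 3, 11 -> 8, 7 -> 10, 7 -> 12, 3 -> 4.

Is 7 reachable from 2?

Explore from 2.
Distance 1: reach 4, 7, 11.
Found 7.

Yes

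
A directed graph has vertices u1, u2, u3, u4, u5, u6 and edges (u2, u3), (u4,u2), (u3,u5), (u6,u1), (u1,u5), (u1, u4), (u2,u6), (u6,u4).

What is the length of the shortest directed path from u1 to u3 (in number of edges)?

Distance 0: u1.
Distance 1: u4, u5.
Distance 2: u2.
Distance 3: u3, u6 — contains u3.

3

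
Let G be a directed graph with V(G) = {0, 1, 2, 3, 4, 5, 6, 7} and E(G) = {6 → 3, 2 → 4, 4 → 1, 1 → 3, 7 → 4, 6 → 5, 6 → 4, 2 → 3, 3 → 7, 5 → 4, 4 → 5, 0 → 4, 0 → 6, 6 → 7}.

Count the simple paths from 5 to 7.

5→4→1→3→7

1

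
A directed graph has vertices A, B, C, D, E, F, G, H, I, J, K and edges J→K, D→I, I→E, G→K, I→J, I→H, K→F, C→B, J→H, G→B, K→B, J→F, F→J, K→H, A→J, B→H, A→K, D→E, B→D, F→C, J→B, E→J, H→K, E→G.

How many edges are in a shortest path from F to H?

Distance 0: F.
Distance 1: C, J.
Distance 2: B, H, K — contains H.

2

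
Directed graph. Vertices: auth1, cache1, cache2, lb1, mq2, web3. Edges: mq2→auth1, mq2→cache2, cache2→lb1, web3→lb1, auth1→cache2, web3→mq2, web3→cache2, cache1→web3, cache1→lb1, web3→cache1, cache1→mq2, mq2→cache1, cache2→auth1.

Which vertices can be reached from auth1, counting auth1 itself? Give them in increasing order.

auth1, cache2, lb1

Start at auth1.
Its neighbours: cache2.
Then their neighbours: lb1.
Nothing further is reachable.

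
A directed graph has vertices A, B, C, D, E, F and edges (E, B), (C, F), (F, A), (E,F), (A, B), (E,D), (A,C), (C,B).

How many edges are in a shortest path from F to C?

Distance 0: F.
Distance 1: A.
Distance 2: B, C — contains C.

2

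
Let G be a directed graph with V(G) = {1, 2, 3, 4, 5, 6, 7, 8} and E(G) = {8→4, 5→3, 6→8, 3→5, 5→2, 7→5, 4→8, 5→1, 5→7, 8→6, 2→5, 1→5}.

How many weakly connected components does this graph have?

From 1: component {1, 2, 3, 5, 7}.
From 4: component {4, 6, 8}.
That's 2 components.

2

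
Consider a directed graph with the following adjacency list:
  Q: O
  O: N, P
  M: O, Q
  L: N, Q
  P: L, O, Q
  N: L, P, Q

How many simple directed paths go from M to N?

4

M→O→N
M→O→P→L→N
M→Q→O→N
M→Q→O→P→L→N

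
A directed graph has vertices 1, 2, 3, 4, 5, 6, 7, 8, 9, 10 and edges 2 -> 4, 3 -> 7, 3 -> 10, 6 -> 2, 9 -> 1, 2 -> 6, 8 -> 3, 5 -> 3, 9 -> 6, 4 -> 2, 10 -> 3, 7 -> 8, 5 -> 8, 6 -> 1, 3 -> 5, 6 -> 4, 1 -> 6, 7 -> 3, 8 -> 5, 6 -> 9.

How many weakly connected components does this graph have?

2

From 1: component {1, 2, 4, 6, 9}.
From 3: component {3, 5, 7, 8, 10}.
That's 2 components.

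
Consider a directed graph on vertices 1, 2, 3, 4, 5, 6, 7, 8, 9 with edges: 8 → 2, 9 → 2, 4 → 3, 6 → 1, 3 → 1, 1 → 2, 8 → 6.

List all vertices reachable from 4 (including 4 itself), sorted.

1, 2, 3, 4

Start at 4.
Its neighbours: 3.
Then their neighbours: 1.
Then next layer: 2.
Nothing further is reachable.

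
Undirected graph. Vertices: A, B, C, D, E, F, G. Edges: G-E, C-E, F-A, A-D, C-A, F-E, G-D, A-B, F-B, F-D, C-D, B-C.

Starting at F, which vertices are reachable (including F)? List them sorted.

A, B, C, D, E, F, G

Start at F.
Its neighbours: A, B, D, E.
Then their neighbours: C, G.
Every vertex is now reached.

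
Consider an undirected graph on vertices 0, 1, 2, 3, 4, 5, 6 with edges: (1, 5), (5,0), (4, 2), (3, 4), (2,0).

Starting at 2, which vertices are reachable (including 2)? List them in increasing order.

0, 1, 2, 3, 4, 5

Start at 2.
Its neighbours: 0, 4.
Then their neighbours: 3, 5.
Then next layer: 1.
Nothing further is reachable.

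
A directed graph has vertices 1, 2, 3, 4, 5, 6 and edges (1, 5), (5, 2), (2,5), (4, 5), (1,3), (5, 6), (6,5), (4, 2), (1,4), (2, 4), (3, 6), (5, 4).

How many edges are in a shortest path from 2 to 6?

2

Distance 0: 2.
Distance 1: 4, 5.
Distance 2: 6 — contains 6.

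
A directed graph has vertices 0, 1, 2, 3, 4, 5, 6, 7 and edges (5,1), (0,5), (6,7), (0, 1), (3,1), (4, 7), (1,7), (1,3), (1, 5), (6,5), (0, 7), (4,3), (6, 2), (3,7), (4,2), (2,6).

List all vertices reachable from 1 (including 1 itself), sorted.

Start at 1.
Its neighbours: 3, 5, 7.
Nothing further is reachable.

1, 3, 5, 7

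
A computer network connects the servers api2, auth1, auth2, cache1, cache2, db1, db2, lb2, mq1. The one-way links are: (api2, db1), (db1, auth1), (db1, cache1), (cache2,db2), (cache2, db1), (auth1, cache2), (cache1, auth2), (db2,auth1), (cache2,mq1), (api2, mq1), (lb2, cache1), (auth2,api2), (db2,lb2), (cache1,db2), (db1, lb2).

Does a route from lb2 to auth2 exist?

Explore from lb2.
Distance 1: reach cache1.
Distance 2: reach auth2, db2.
Found auth2.

Yes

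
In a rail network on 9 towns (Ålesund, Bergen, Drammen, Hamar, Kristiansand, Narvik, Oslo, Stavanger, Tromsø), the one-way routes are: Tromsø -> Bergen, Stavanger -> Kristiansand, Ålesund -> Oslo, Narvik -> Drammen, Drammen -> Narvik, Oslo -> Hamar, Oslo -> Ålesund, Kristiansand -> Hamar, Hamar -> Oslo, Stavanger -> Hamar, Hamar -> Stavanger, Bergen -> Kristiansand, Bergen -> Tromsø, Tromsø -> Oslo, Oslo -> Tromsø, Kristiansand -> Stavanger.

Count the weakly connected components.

From Ålesund: component {Ålesund, Bergen, Hamar, Kristiansand, Oslo, Stavanger, Tromsø}.
From Drammen: component {Drammen, Narvik}.
That's 2 components.

2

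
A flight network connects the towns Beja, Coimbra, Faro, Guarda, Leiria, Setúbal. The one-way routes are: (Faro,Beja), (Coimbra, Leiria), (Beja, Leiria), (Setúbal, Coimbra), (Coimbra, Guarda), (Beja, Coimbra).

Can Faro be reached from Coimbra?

No

Explore from Coimbra.
Distance 1: reach Guarda, Leiria.
The search from Coimbra is exhausted; no directed path reaches Faro.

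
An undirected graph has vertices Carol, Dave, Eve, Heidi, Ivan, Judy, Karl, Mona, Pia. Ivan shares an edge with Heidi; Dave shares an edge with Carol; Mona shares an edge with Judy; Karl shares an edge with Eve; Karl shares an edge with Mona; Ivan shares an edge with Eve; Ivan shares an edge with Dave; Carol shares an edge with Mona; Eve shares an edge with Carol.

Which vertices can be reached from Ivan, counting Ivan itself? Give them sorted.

Start at Ivan.
Its neighbours: Dave, Eve, Heidi.
Then their neighbours: Carol, Karl.
Then next layer: Mona.
Then next layer: Judy.
Nothing further is reachable.

Carol, Dave, Eve, Heidi, Ivan, Judy, Karl, Mona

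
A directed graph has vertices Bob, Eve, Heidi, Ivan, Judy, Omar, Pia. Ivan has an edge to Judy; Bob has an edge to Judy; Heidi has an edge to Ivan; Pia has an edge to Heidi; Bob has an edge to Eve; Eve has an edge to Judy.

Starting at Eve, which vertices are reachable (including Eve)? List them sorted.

Eve, Judy

Start at Eve.
Its neighbours: Judy.
Nothing further is reachable.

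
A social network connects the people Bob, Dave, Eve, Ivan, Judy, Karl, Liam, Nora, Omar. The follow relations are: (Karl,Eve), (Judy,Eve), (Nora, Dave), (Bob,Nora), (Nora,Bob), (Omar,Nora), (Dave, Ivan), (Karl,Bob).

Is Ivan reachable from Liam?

Liam has no outgoing edges, so nothing is reachable from it.

No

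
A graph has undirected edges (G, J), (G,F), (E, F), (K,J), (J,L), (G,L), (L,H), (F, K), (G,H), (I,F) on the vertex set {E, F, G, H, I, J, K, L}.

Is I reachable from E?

Yes

Explore from E.
Distance 1: reach F.
Distance 2: reach G, I, K.
Found I.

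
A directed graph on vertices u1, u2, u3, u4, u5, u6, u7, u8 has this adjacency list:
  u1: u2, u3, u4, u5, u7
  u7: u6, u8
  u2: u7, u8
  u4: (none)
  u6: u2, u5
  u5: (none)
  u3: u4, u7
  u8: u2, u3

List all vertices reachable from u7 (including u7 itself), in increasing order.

Start at u7.
Its neighbours: u6, u8.
Then their neighbours: u2, u3, u5.
Then next layer: u4.
Nothing further is reachable.

u2, u3, u4, u5, u6, u7, u8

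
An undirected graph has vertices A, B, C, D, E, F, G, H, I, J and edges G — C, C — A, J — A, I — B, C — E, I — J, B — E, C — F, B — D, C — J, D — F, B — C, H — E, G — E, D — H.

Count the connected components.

From A: component {A, B, C, D, E, F, G, H, I, J}.
That's 1 component.

1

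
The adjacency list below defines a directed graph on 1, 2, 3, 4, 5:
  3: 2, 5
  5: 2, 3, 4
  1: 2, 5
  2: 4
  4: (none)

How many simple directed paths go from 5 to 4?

5→2→4
5→3→2→4
5→4

3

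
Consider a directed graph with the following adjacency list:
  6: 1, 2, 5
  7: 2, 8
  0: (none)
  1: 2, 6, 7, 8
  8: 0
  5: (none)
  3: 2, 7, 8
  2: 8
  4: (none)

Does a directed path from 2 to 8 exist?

Yes

Explore from 2.
Distance 1: reach 8.
Found 8.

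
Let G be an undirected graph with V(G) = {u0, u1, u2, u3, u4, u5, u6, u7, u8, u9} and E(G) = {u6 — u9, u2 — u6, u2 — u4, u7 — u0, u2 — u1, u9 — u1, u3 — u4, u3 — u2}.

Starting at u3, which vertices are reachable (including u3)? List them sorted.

Start at u3.
Its neighbours: u2, u4.
Then their neighbours: u1, u6.
Then next layer: u9.
Nothing further is reachable.

u1, u2, u3, u4, u6, u9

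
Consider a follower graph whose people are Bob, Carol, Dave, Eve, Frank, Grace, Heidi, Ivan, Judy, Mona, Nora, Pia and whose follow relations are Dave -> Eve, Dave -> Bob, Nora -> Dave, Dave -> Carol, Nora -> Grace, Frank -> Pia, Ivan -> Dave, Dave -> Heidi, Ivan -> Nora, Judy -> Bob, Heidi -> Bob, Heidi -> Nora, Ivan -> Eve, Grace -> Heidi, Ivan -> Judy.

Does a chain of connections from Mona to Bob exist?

Mona has no outgoing edges, so nothing is reachable from it.

No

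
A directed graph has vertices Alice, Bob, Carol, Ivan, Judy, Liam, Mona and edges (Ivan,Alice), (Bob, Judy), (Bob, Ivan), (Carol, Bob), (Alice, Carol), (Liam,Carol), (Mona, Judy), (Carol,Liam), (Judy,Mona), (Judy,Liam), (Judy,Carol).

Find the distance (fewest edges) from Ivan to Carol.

Distance 0: Ivan.
Distance 1: Alice.
Distance 2: Carol — contains Carol.

2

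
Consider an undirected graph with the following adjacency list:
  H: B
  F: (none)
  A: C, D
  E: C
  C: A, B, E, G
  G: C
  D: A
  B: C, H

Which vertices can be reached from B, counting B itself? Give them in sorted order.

Start at B.
Its neighbours: C, H.
Then their neighbours: A, E, G.
Then next layer: D.
Nothing further is reachable.

A, B, C, D, E, G, H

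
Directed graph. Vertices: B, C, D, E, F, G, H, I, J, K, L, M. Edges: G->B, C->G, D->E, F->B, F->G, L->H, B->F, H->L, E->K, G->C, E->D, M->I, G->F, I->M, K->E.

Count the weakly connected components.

5

From B: component {B, C, F, G}.
From D: component {D, E, K}.
From H: component {H, L}.
From I: component {I, M}.
From J: component {J}.
That's 5 components.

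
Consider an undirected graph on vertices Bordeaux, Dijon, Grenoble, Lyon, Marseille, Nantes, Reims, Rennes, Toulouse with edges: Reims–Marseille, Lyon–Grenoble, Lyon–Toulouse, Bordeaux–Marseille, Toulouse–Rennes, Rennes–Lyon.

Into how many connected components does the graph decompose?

4

From Bordeaux: component {Bordeaux, Marseille, Reims}.
From Dijon: component {Dijon}.
From Grenoble: component {Grenoble, Lyon, Rennes, Toulouse}.
From Nantes: component {Nantes}.
That's 4 components.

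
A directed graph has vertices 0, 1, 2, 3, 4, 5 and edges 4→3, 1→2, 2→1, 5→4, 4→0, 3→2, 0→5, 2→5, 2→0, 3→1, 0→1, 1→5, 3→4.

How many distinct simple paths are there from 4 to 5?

10

4→0→1→2→5
4→0→1→5
4→0→5
4→3→1→2→0→5
4→3→1→2→5
4→3→1→5
4→3→2→0→1→5
4→3→2→0→5
4→3→2→1→5
4→3→2→5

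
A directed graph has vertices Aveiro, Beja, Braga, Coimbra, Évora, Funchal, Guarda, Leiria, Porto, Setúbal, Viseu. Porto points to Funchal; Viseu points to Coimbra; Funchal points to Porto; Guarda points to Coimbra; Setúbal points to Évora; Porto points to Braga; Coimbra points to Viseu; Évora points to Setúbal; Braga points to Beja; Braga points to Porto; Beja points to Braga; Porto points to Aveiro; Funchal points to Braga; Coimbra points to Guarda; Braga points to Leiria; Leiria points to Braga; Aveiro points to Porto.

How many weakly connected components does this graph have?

3

From Aveiro: component {Aveiro, Beja, Braga, Funchal, Leiria, Porto}.
From Coimbra: component {Coimbra, Guarda, Viseu}.
From Évora: component {Évora, Setúbal}.
That's 3 components.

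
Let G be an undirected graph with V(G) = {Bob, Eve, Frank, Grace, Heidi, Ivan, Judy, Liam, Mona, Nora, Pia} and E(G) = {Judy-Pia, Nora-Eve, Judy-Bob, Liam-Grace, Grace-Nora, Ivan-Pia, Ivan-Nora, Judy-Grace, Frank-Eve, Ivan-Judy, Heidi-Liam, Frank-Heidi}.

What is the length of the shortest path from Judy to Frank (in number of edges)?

Distance 0: Judy.
Distance 1: Bob, Grace, Ivan, Pia.
Distance 2: Liam, Nora.
Distance 3: Eve, Heidi.
Distance 4: Frank — contains Frank.

4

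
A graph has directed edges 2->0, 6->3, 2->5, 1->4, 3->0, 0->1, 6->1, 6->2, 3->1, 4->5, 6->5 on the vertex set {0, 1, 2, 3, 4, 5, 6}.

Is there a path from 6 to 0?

Yes

Explore from 6.
Distance 1: reach 1, 2, 3, 5.
Distance 2: reach 0, 4.
Found 0.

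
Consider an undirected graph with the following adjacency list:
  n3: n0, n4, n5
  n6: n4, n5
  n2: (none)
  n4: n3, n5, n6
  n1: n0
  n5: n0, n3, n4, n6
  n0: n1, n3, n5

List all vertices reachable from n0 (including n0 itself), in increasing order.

Start at n0.
Its neighbours: n1, n3, n5.
Then their neighbours: n4, n6.
Nothing further is reachable.

n0, n1, n3, n4, n5, n6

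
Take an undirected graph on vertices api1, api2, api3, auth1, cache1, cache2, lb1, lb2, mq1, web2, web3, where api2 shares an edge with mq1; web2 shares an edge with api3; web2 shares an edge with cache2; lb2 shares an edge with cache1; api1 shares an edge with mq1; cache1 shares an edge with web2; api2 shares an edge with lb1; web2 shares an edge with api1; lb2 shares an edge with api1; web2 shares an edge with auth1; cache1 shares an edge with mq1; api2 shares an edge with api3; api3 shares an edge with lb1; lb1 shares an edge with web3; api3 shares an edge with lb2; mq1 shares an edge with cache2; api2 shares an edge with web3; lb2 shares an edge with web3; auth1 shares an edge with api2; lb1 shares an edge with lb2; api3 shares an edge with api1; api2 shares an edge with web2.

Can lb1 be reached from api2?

Explore from api2.
Distance 1: reach api3, auth1, lb1, mq1, web2, web3.
Found lb1.

Yes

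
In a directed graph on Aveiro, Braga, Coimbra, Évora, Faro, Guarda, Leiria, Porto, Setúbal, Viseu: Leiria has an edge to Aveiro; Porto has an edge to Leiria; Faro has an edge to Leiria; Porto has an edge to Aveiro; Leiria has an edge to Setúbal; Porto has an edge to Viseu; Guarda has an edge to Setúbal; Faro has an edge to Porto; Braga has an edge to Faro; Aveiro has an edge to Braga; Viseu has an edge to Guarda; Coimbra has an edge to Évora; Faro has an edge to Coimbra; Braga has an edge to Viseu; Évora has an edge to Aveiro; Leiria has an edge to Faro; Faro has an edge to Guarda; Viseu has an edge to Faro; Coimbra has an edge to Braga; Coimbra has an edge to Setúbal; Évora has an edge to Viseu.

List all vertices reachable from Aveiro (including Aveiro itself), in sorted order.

Aveiro, Braga, Coimbra, Évora, Faro, Guarda, Leiria, Porto, Setúbal, Viseu

Start at Aveiro.
Its neighbours: Braga.
Then their neighbours: Faro, Viseu.
Then next layer: Coimbra, Guarda, Leiria, Porto.
Then next layer: Évora, Setúbal.
Every vertex is now reached.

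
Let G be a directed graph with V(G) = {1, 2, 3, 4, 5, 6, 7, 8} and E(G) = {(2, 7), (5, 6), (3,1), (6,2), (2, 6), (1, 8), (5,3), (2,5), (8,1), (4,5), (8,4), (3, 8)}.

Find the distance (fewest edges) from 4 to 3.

Distance 0: 4.
Distance 1: 5.
Distance 2: 3, 6 — contains 3.

2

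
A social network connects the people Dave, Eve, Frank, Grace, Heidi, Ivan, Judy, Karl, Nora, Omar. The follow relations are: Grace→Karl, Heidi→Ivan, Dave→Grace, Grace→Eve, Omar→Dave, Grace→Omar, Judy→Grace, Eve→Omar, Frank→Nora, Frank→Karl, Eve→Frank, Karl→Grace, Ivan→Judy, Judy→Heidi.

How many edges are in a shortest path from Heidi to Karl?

Distance 0: Heidi.
Distance 1: Ivan.
Distance 2: Judy.
Distance 3: Grace.
Distance 4: Eve, Karl, Omar — contains Karl.

4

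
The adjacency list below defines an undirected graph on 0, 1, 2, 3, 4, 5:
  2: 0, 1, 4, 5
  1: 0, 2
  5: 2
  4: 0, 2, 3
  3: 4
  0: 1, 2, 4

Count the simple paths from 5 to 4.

3

5–2–0–4
5–2–1–0–4
5–2–4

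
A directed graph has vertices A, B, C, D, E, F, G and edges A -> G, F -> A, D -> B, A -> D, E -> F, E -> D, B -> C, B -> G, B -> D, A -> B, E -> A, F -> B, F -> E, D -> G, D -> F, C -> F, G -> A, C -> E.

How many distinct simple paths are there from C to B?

17

C→E→A→B
C→E→A→D→B
C→E→A→D→F→B
C→E→D→B
C→E→D→F→A→B
C→E→D→F→B
C→E→D→G→A→B
C→E→F→A→B
... and 9 more.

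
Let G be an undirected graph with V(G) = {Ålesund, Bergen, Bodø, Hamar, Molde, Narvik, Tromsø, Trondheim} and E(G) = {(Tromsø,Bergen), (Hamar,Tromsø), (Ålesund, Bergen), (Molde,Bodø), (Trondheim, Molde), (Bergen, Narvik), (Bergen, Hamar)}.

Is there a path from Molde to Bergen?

No

Explore from Molde.
Distance 1: reach Bodø, Trondheim.
The search is exhausted without reaching Bergen; it lies in a different component.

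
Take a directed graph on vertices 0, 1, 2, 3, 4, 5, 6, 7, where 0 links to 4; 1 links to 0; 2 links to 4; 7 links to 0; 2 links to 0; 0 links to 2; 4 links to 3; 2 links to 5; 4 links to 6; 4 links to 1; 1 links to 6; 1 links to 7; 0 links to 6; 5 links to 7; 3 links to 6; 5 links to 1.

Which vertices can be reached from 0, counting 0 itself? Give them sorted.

Start at 0.
Its neighbours: 2, 4, 6.
Then their neighbours: 1, 3, 5.
Then next layer: 7.
Every vertex is now reached.

0, 1, 2, 3, 4, 5, 6, 7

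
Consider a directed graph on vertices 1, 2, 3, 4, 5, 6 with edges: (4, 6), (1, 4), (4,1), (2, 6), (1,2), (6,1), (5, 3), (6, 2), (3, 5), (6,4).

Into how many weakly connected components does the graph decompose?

2

From 1: component {1, 2, 4, 6}.
From 3: component {3, 5}.
That's 2 components.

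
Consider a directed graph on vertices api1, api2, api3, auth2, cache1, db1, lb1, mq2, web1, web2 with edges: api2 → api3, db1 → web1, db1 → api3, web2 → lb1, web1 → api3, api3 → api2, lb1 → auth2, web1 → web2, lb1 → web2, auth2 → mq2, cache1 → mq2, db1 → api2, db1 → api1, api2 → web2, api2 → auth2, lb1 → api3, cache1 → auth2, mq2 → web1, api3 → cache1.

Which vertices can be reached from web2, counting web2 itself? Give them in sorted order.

Start at web2.
Its neighbours: lb1.
Then their neighbours: api3, auth2.
Then next layer: api2, cache1, mq2.
Then next layer: web1.
Nothing further is reachable.

api2, api3, auth2, cache1, lb1, mq2, web1, web2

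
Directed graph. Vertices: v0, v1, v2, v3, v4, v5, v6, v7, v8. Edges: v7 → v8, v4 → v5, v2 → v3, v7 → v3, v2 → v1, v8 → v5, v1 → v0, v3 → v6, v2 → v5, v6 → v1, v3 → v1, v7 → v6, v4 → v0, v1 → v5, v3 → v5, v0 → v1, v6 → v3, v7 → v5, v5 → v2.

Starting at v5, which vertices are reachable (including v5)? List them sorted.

Start at v5.
Its neighbours: v2.
Then their neighbours: v1, v3.
Then next layer: v0, v6.
Nothing further is reachable.

v0, v1, v2, v3, v5, v6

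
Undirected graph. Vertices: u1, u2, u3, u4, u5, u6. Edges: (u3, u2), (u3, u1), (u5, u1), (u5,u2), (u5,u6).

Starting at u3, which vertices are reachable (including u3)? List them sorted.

u1, u2, u3, u5, u6

Start at u3.
Its neighbours: u1, u2.
Then their neighbours: u5.
Then next layer: u6.
Nothing further is reachable.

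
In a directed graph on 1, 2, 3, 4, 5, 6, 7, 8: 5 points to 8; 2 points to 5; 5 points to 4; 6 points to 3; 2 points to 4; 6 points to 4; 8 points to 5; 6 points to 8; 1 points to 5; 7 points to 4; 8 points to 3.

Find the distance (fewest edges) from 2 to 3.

Distance 0: 2.
Distance 1: 4, 5.
Distance 2: 8.
Distance 3: 3 — contains 3.

3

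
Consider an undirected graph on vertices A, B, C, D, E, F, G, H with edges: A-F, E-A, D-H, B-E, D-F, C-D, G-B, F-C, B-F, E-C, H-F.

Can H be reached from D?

Explore from D.
Distance 1: reach C, F, H.
Found H.

Yes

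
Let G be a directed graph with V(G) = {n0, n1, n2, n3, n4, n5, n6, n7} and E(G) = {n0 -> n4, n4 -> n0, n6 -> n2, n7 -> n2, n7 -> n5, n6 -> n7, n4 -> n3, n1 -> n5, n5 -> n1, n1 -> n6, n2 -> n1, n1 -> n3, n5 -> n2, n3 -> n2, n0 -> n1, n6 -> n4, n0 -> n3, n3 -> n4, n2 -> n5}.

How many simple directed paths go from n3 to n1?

3

n3→n2→n1
n3→n2→n5→n1
n3→n4→n0→n1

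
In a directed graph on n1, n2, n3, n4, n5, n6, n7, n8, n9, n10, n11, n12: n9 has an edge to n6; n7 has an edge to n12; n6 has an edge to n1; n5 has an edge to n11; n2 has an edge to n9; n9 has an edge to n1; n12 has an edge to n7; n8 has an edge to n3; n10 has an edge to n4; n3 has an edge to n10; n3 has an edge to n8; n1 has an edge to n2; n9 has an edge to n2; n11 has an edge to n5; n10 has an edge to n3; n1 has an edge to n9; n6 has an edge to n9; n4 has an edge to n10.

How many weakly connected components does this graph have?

4

From n1: component {n1, n2, n6, n9}.
From n3: component {n3, n4, n8, n10}.
From n5: component {n5, n11}.
From n7: component {n7, n12}.
That's 4 components.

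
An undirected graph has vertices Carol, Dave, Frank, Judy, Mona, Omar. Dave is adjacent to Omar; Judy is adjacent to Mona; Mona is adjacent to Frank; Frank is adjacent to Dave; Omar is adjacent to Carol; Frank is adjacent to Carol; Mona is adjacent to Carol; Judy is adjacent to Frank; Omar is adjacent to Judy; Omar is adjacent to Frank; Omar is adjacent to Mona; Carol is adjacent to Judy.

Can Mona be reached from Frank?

Yes

Explore from Frank.
Distance 1: reach Carol, Dave, Judy, Mona, Omar.
Found Mona.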